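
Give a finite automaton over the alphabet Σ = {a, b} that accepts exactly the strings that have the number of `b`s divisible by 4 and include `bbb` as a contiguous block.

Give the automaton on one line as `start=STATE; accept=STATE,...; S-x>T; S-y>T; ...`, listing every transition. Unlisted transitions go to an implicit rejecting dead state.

Handle the two conditions separately and then intersect. The first has 4 states tracking the count of `b`s modulo 4; the second has 4 states tracking whether and how much of `bbb` has been seen. A product state is a pair (one from each), accepting exactly when both do.
16 states suffice.
          a    b  
>  q0     q0   q1 
   q1     q2   q3 
   q2     q2   q4 
   q3     q5   q6 
   q4     q5   q7 
   q5     q5   q8 
   q6     q6   q9 
   q7    q10   q9 
   q8    q10  q11 
 * q9     q9  q12 
   q10   q10  q13 
   q11    q0  q12 
   q12   q12  q14 
   q13    q0  q15 
   q14   q14   q6 
   q15    q2  q14 
(> = start, * = accepting)

start=q0; accept=q9; q0-a>q0; q0-b>q1; q1-a>q2; q1-b>q3; q2-a>q2; q2-b>q4; q3-a>q5; q3-b>q6; q4-a>q5; q4-b>q7; q5-a>q5; q5-b>q8; q6-a>q6; q6-b>q9; q7-a>q10; q7-b>q9; q8-a>q10; q8-b>q11; q9-a>q9; q9-b>q12; q10-a>q10; q10-b>q13; q11-a>q0; q11-b>q12; q12-a>q12; q12-b>q14; q13-a>q0; q13-b>q15; q14-a>q14; q14-b>q6; q15-a>q2; q15-b>q14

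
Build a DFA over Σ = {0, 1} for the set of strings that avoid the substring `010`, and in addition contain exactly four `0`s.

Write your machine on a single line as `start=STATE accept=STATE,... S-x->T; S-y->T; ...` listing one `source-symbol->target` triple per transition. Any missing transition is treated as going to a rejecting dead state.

Run two small machines in parallel and take their product. The first has 4 states tracking partial matches of the forbidden pattern `010`; the second has 6 states tracking the count of `0`s, saturating at 5. A product state is a pair (one from each), accepting exactly when both do. Minimizing collapses redundant product states.
          0    1  
>  q0     q1   q0 
   q1     q2   q3 
   q2     q4   q5 
   q3     q6   q7 
   q4     q8   q9 
   q5     q6  q10 
   q6     q6   q6 
   q7     q2   q7 
 * q8     q6   q8 
   q9     q6  q11 
   q10    q4  q10 
   q11    q8  q11 
(> = start, * = accepting)

start=q0; accept=q8; q0-0->q1; q0-1->q0; q1-0->q2; q1-1->q3; q2-0->q4; q2-1->q5; q3-0->q6; q3-1->q7; q4-0->q8; q4-1->q9; q5-0->q6; q5-1->q10; q6-0->q6; q6-1->q6; q7-0->q2; q7-1->q7; q8-0->q6; q8-1->q8; q9-0->q6; q9-1->q11; q10-0->q4; q10-1->q10; q11-0->q8; q11-1->q11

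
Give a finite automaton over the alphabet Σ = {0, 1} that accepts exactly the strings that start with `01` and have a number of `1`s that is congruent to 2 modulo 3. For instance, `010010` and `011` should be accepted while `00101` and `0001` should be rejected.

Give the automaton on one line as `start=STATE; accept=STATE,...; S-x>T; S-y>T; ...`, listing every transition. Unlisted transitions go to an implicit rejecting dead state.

Handle the two conditions separately and then intersect. One (4 states) tracks whether the input so far still matches the prefix `01`; the other (3 states) tracks the count of `1`s modulo 3. Each combined state is a pair, one component from each; accept when both components accept.
With 8 states:
        0   1  
>  s0   s1  s2 
   s1   s3  s4 
   s2   s2  s5 
   s3   s3  s2 
   s4   s4  s6 
   s5   s5  s3 
 * s6   s6  s7 
   s7   s7  s4 
(> = start, * = accepting)

start=s0; accept=s6; s0-0>s1; s0-1>s2; s1-0>s3; s1-1>s4; s2-0>s2; s2-1>s5; s3-0>s3; s3-1>s2; s4-0>s4; s4-1>s6; s5-0>s5; s5-1>s3; s6-0>s6; s6-1>s7; s7-0>s7; s7-1>s4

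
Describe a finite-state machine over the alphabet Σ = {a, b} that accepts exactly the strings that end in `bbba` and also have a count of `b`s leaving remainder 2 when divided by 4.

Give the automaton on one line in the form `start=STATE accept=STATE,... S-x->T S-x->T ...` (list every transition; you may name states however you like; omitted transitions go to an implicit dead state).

start=q0 accept=q7 q0-a->q0 q0-b->q1 q1-a->q1 q1-b->q2 q2-a->q2 q2-b->q3 q3-a->q3 q3-b->q4 q4-a->q0 q4-b->q5 q5-a->q1 q5-b->q6 q6-a->q7 q6-b->q3 q7-a->q2 q7-b->q3

Build one automaton per condition and run them in lockstep. One (5 states) tracks how much of the suffix `bbba` has currently been matched; the other (4 states) tracks the count of `b`s modulo 4. Each combined state is a pair, one component from each; accept when both components accept. Minimizing collapses redundant product states.
With 8 states:
        a   b  
>  q0   q0  q1 
   q1   q1  q2 
   q2   q2  q3 
   q3   q3  q4 
   q4   q0  q5 
   q5   q1  q6 
   q6   q7  q3 
 * q7   q2  q3 
(> = start, * = accepting)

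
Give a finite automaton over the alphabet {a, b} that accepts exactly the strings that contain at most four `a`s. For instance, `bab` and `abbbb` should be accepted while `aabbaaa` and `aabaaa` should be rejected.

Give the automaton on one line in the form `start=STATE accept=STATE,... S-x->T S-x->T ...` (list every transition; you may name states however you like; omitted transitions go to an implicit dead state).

Only the number of `a`s matters, and only up to 5. Make a chain q0 → q1 → q2 → q3 → q4 → q5 advanced by each `a` (with q5 absorbing); every other symbol self-loops. The accepting set is {q0, q1, q2, q3, q4}.
        a   b  
>* q0   q1  q0 
 * q1   q2  q1 
 * q2   q3  q2 
 * q3   q4  q3 
 * q4   q5  q4 
   q5   q5  q5 
(> = start, * = accepting)

start=q0 accept=q0,q1,q2,q3,q4 q0-a->q1 q0-b->q0 q1-a->q2 q1-b->q1 q2-a->q3 q2-b->q2 q3-a->q4 q3-b->q3 q4-a->q5 q4-b->q4 q5-a->q5 q5-b->q5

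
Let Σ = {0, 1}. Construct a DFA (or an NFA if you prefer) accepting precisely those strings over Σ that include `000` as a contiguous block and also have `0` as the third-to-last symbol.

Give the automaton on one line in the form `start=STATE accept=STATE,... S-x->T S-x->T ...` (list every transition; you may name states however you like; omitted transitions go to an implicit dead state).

Build one automaton per condition and run them in lockstep. The first has 4 states tracking whether and how much of `000` has been seen; the second has 15 states tracking the last 3 symbols read. A product state is a pair (one from each), accepting exactly when both do.
With 22 states:
          0    1  
>  q0     q1   q2 
   q1     q3   q4 
   q2     q5   q6 
   q3     q7   q8 
   q4     q9  q10 
   q5    q11  q12 
   q6    q13  q14 
 * q7     q7  q15 
   q8     q9  q10 
   q9    q11  q12 
   q10   q13  q14 
   q11    q7   q8 
   q12    q9  q10 
   q13   q11  q12 
   q14   q13  q14 
 * q15   q16  q17 
 * q16   q18  q19 
 * q17   q20  q21 
   q18    q7  q15 
   q19   q16  q17 
   q20   q18  q19 
   q21   q20  q21 
(> = start, * = accepting)

start=q0 accept=q7,q15,q16,q17 q0-0->q1 q0-1->q2 q1-0->q3 q1-1->q4 q2-0->q5 q2-1->q6 q3-0->q7 q3-1->q8 q4-0->q9 q4-1->q10 q5-0->q11 q5-1->q12 q6-0->q13 q6-1->q14 q7-0->q7 q7-1->q15 q8-0->q9 q8-1->q10 q9-0->q11 q9-1->q12 q10-0->q13 q10-1->q14 q11-0->q7 q11-1->q8 q12-0->q9 q12-1->q10 q13-0->q11 q13-1->q12 q14-0->q13 q14-1->q14 q15-0->q16 q15-1->q17 q16-0->q18 q16-1->q19 q17-0->q20 q17-1->q21 q18-0->q7 q18-1->q15 q19-0->q16 q19-1->q17 q20-0->q18 q20-1->q19 q21-0->q20 q21-1->q21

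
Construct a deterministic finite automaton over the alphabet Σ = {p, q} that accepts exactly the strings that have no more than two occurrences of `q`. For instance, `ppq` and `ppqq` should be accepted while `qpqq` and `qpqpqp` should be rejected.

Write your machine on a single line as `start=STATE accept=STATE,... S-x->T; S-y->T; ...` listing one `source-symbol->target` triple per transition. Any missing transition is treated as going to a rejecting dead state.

start=s0; accept=s0,s1,s2; s0-p->s0; s0-q->s1; s1-p->s1; s1-q->s2; s2-p->s2; s2-q->s3; s3-p->s3; s3-q->s3

Count `q`s, saturating at 3: states s0 through s2 mean 0 through 2 `q`s seen; s3 means more than 2. Each `q` increments (capped at s3); other symbols loop. Accept from {s0, s1, s2}.
With 4 states:
        p   q  
>* s0   s0  s1 
 * s1   s1  s2 
 * s2   s2  s3 
   s3   s3  s3 
(> = start, * = accepting)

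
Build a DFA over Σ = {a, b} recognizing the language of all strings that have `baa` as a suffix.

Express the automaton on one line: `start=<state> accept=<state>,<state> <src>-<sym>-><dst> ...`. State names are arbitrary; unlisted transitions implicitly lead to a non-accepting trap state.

start=q0 accept=q3 q0-a->q0 q0-b->q1 q1-a->q2 q1-b->q1 q2-a->q3 q2-b->q1 q3-a->q0 q3-b->q1

Remember how much of `baa` the current input suffix matches. State q0 means no match yet; q1 means the last symbol is `b`; q2 means the last 2 symbols are `ba`; q3 means the last 3 symbols are `baa`. Only q3 accepts. On a mismatch, fall back to the longest proper suffix that is still a prefix of `baa`.
        a   b  
>  q0   q0  q1 
   q1   q2  q1 
   q2   q3  q1 
 * q3   q0  q1 
(> = start, * = accepting)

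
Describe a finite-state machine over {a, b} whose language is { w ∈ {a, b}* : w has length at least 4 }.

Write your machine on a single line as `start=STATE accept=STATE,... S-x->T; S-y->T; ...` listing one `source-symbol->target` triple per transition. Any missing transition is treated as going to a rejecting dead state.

start=q0; accept=q4,q5; q0-a->q1; q0-b->q1; q1-a->q2; q1-b->q2; q2-a->q3; q2-b->q3; q3-a->q4; q3-b->q4; q4-a->q5; q4-b->q5; q5-a->q5; q5-b->q5

Count input length up to 5: every symbol moves from q0 toward q5, which means 'more than 4' and absorbs. Accept from {q4, q5}.
        a   b  
>  q0   q1  q1 
   q1   q2  q2 
   q2   q3  q3 
   q3   q4  q4 
 * q4   q5  q5 
 * q5   q5  q5 
(> = start, * = accepting)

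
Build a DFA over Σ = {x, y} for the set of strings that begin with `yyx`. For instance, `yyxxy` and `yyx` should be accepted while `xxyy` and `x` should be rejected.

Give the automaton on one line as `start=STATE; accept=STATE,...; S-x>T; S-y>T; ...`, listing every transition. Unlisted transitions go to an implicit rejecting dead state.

start=q0; accept=q3; q0-x>q4; q0-y>q1; q1-x>q4; q1-y>q2; q2-x>q3; q2-y>q4; q3-x>q3; q3-y>q3; q4-x>q4; q4-y>q4

Walk along `yyx` while the input agrees: from q0 take `y` to q1, and so on. Any deviation drops to the rejecting sink q4. Once q3 is reached the prefix is confirmed and every continuation is accepted.
        x   y  
>  q0   q4  q1 
   q1   q4  q2 
   q2   q3  q4 
 * q3   q3  q3 
   q4   q4  q4 
(> = start, * = accepting)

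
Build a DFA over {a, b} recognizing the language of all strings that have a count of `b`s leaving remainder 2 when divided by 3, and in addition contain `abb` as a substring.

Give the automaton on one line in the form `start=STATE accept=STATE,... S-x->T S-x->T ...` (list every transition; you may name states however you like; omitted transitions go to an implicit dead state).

Handle the two conditions separately and then intersect. One (3 states) tracks the count of `b`s modulo 3; the other (4 states) tracks whether and how much of `abb` has been seen. Each combined state is a pair, one component from each; accept when both components accept.
12 states suffice.
          a    b  
>  S0     S1   S2 
   S1     S1   S3 
   S2     S4   S5 
   S3     S4   S6 
   S4     S4   S7 
   S5     S8   S0 
 * S6     S6   S9 
   S7     S8   S9 
   S8     S8  S10 
   S9     S9  S11 
   S10    S1  S11 
   S11   S11   S6 
(> = start, * = accepting)

start=S0 accept=S6 S0-a->S1 S0-b->S2 S1-a->S1 S1-b->S3 S2-a->S4 S2-b->S5 S3-a->S4 S3-b->S6 S4-a->S4 S4-b->S7 S5-a->S8 S5-b->S0 S6-a->S6 S6-b->S9 S7-a->S8 S7-b->S9 S8-a->S8 S8-b->S10 S9-a->S9 S9-b->S11 S10-a->S1 S10-b->S11 S11-a->S11 S11-b->S6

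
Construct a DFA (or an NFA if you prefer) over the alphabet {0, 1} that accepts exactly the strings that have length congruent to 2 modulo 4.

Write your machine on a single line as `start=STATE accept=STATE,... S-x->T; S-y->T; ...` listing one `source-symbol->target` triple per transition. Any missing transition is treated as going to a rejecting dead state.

Only the length mod 4 matters, so use a 4-cycle: from any state, every input symbol moves to the next state, wrapping D back to A. Mark C accepting.
With 4 states:
       0  1 
>  A   B  B 
   B   C  C 
 * C   D  D 
   D   A  A 
(> = start, * = accepting)

start=A; accept=C; A-0->B; A-1->B; B-0->C; B-1->C; C-0->D; C-1->D; D-0->A; D-1->A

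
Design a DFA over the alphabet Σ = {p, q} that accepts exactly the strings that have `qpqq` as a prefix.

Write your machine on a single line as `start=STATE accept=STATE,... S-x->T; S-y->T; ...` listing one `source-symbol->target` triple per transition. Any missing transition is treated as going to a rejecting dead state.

Walk along `qpqq` while the input agrees: from S0 take `q` to S1, and so on. Any deviation drops to the rejecting sink S5. Once S4 is reached the prefix is confirmed and every continuation is accepted.
With 6 states:
        p   q  
>  S0   S5  S1 
   S1   S2  S5 
   S2   S5  S3 
   S3   S5  S4 
 * S4   S4  S4 
   S5   S5  S5 
(> = start, * = accepting)

start=S0; accept=S4; S0-p->S5; S0-q->S1; S1-p->S2; S1-q->S5; S2-p->S5; S2-q->S3; S3-p->S5; S3-q->S4; S4-p->S4; S4-q->S4; S5-p->S5; S5-q->S5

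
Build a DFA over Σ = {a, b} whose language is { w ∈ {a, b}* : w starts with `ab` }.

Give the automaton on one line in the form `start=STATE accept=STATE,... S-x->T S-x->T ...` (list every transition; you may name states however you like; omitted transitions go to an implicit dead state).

start=q0 accept=q2 q0-a->q1 q0-b->q3 q1-a->q3 q1-b->q2 q2-a->q2 q2-b->q2 q3-a->q3 q3-b->q3

Check the first 2 symbols one by one: q0 through q1 record how many have matched `ab` so far; any wrong symbol goes to the dead state q3. After all 2 match we enter the accepting sink q2.
        a   b  
>  q0   q1  q3 
   q1   q3  q2 
 * q2   q2  q2 
   q3   q3  q3 
(> = start, * = accepting)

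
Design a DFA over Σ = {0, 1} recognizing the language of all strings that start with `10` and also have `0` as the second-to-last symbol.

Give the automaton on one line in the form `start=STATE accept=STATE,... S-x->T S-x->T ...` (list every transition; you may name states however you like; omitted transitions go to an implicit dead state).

Handle the two conditions separately and then intersect. The first has 4 states tracking whether the input so far still matches the prefix `10`; the second has 7 states tracking the last 2 symbols read. A product state is a pair (one from each), accepting exactly when both do. Equivalent product states are then merged.
With 7 states:
        0   1  
>  q0   q1  q2 
   q1   q1  q1 
   q2   q3  q1 
   q3   q4  q5 
 * q4   q4  q5 
 * q5   q3  q6 
   q6   q3  q6 
(> = start, * = accepting)

start=q0 accept=q4,q5 q0-0->q1 q0-1->q2 q1-0->q1 q1-1->q1 q2-0->q3 q2-1->q1 q3-0->q4 q3-1->q5 q4-0->q4 q4-1->q5 q5-0->q3 q5-1->q6 q6-0->q3 q6-1->q6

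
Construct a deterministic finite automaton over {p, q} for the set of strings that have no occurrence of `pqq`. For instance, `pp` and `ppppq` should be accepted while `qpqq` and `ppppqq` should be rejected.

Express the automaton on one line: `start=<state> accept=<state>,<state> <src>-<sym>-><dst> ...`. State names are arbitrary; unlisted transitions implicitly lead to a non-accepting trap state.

This is the complement of 'contains `pqq`'. Use the same substring-matching states — s0 through s3 holding how much of `pqq` has just been matched — but flip the accepting set: everything except the trap s3 accepts.
With 4 states:
        p   q  
>* s0   s1  s0 
 * s1   s1  s2 
 * s2   s1  s3 
   s3   s3  s3 
(> = start, * = accepting)

start=s0 accept=s0,s1,s2 s0-p->s1 s0-q->s0 s1-p->s1 s1-q->s2 s2-p->s1 s2-q->s3 s3-p->s3 s3-q->s3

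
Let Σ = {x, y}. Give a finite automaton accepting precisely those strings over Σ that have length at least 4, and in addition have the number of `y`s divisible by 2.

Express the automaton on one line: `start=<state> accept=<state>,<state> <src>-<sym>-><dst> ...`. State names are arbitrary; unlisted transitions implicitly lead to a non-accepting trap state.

start=S0 accept=S7 S0-x->S1 S0-y->S2 S1-x->S3 S1-y->S4 S2-x->S4 S2-y->S3 S3-x->S5 S3-y->S6 S4-x->S6 S4-y->S5 S5-x->S7 S5-y->S6 S6-x->S6 S6-y->S7 S7-x->S7 S7-y->S6

Build one automaton per condition and run them in lockstep. The first has 6 states tracking the input length, saturating at 5; the second has 2 states tracking the count of `y`s modulo 2. A product state is a pair (one from each), accepting exactly when both do. After merging equivalent states the machine shrinks.
8 states suffice.
        x   y  
>  S0   S1  S2 
   S1   S3  S4 
   S2   S4  S3 
   S3   S5  S6 
   S4   S6  S5 
   S5   S7  S6 
   S6   S6  S7 
 * S7   S7  S6 
(> = start, * = accepting)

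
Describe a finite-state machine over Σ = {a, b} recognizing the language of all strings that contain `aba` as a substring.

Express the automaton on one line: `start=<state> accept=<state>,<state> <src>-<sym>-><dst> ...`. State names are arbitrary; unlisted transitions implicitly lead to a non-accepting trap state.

start=s0 accept=s3 s0-a->s1 s0-b->s0 s1-a->s1 s1-b->s2 s2-a->s3 s2-b->s0 s3-a->s3 s3-b->s3

States s0..s2 record the length of the longest prefix of `aba` that matches the current input suffix. Reaching s3 means `aba` has been seen, and we stay there forever. Accept from s3.
4 states suffice.
        a   b  
>  s0   s1  s0 
   s1   s1  s2 
   s2   s3  s0 
 * s3   s3  s3 
(> = start, * = accepting)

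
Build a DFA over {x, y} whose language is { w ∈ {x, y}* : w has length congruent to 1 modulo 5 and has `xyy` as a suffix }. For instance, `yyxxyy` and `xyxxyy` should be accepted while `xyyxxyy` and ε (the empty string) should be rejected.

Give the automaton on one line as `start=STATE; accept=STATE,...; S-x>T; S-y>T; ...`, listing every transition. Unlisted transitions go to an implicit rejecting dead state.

Run two small machines in parallel and take their product. One (5 states) tracks the input length modulo 5; the other (4 states) tracks how much of the suffix `xyy` has currently been matched. Each combined state is a pair, one component from each; accept when both components accept.
          x    y  
>  q0     q1   q2 
   q1     q3   q4 
   q2     q3   q5 
   q3     q6   q7 
   q4     q6   q8 
   q5     q6   q9 
   q6    q10  q11 
   q7    q10  q12 
   q8    q10  q13 
   q9    q10  q13 
   q10   q14  q15 
   q11   q14  q16 
   q12   q14   q0 
   q13   q14   q0 
   q14    q1  q17 
   q15    q1  q18 
   q16    q1   q2 
   q17    q3  q19 
 * q18    q3   q5 
   q19    q6   q9 
(> = start, * = accepting)

start=q0; accept=q18; q0-x>q1; q0-y>q2; q1-x>q3; q1-y>q4; q2-x>q3; q2-y>q5; q3-x>q6; q3-y>q7; q4-x>q6; q4-y>q8; q5-x>q6; q5-y>q9; q6-x>q10; q6-y>q11; q7-x>q10; q7-y>q12; q8-x>q10; q8-y>q13; q9-x>q10; q9-y>q13; q10-x>q14; q10-y>q15; q11-x>q14; q11-y>q16; q12-x>q14; q12-y>q0; q13-x>q14; q13-y>q0; q14-x>q1; q14-y>q17; q15-x>q1; q15-y>q18; q16-x>q1; q16-y>q2; q17-x>q3; q17-y>q19; q18-x>q3; q18-y>q5; q19-x>q6; q19-y>q9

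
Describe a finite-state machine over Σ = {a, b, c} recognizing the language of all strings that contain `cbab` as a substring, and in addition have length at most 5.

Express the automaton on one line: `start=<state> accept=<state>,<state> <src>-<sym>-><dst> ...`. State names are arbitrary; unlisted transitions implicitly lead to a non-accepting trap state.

Build one automaton per condition and run them in lockstep. The first has 5 states tracking whether and how much of `cbab` has been seen; the second has 7 states tracking the input length, saturating at 6. A product state is a pair (one from each), accepting exactly when both do. Minimizing collapses redundant product states.
With 11 states:
          a    b    c  
>  q0     q1   q1   q2 
   q1     q3   q3   q4 
   q2     q3   q5   q4 
   q3     q3   q3   q3 
   q4     q3   q6   q3 
   q5     q7   q3   q3 
   q6     q8   q3   q3 
   q7     q3   q9   q3 
   q8     q3  q10   q3 
 * q9    q10  q10  q10 
 * q10    q3   q3   q3 
(> = start, * = accepting)

start=q0 accept=q9,q10 q0-a->q1 q0-b->q1 q0-c->q2 q1-a->q3 q1-b->q3 q1-c->q4 q2-a->q3 q2-b->q5 q2-c->q4 q3-a->q3 q3-b->q3 q3-c->q3 q4-a->q3 q4-b->q6 q4-c->q3 q5-a->q7 q5-b->q3 q5-c->q3 q6-a->q8 q6-b->q3 q6-c->q3 q7-a->q3 q7-b->q9 q7-c->q3 q8-a->q3 q8-b->q10 q8-c->q3 q9-a->q10 q9-b->q10 q9-c->q10 q10-a->q3 q10-b->q3 q10-c->q3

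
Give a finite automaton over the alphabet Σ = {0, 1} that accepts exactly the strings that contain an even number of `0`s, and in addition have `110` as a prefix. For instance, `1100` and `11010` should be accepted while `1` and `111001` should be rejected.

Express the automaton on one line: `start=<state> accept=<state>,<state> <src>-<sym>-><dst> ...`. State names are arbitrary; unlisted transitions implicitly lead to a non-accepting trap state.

Build one automaton per condition and run them in lockstep. The first has 2 states tracking the count of `0`s modulo 2; the second has 5 states tracking whether the input so far still matches the prefix `110`. A product state is a pair (one from each), accepting exactly when both do. Minimizing collapses redundant product states.
        0   1  
>  q0   q1  q2 
   q1   q1  q1 
   q2   q1  q3 
   q3   q4  q1 
   q4   q5  q4 
 * q5   q4  q5 
(> = start, * = accepting)

start=q0 accept=q5 q0-0->q1 q0-1->q2 q1-0->q1 q1-1->q1 q2-0->q1 q2-1->q3 q3-0->q4 q3-1->q1 q4-0->q5 q4-1->q4 q5-0->q4 q5-1->q5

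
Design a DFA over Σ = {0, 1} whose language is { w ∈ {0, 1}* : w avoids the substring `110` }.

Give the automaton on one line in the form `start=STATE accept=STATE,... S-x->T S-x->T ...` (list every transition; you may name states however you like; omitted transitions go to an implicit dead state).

This is the complement of 'contains `110`'. Use the same substring-matching states — A through D holding how much of `110` has just been matched — but flip the accepting set: everything except the trap D accepts.
A 4-state machine:
       0  1 
>* A   A  B 
 * B   A  C 
 * C   D  C 
   D   D  D 
(> = start, * = accepting)

start=A accept=A,B,C A-0->A A-1->B B-0->A B-1->C C-0->D C-1->C D-0->D D-1->D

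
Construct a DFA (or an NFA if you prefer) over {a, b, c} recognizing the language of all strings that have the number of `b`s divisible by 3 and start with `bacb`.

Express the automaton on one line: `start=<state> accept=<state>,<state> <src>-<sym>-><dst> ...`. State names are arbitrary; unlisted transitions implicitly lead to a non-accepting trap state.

Run two small machines in parallel and take their product. The first has 3 states tracking the count of `b`s modulo 3; the second has 6 states tracking whether the input so far still matches the prefix `bacb`. A product state is a pair (one from each), accepting exactly when both do. Minimizing collapses redundant product states.
        a   b   c  
>  S0   S1  S2  S1 
   S1   S1  S1  S1 
   S2   S3  S1  S1 
   S3   S1  S1  S4 
   S4   S1  S5  S1 
   S5   S5  S6  S5 
 * S6   S6  S7  S6 
   S7   S7  S5  S7 
(> = start, * = accepting)

start=S0 accept=S6 S0-a->S1 S0-b->S2 S0-c->S1 S1-a->S1 S1-b->S1 S1-c->S1 S2-a->S3 S2-b->S1 S2-c->S1 S3-a->S1 S3-b->S1 S3-c->S4 S4-a->S1 S4-b->S5 S4-c->S1 S5-a->S5 S5-b->S6 S5-c->S5 S6-a->S6 S6-b->S7 S6-c->S6 S7-a->S7 S7-b->S5 S7-c->S7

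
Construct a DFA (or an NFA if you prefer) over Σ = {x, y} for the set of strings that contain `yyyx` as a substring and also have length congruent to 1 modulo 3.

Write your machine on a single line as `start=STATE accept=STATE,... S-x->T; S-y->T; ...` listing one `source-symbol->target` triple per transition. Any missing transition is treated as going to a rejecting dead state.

Run two small machines in parallel and take their product. One (5 states) tracks whether and how much of `yyyx` has been seen; the other (3 states) tracks the input length modulo 3. Each combined state is a pair, one component from each; accept when both components accept.
With 15 states:
          x    y  
>  s0     s1   s2 
   s1     s3   s4 
   s2     s3   s5 
   s3     s0   s6 
   s4     s0   s7 
   s5     s0   s8 
   s6     s1   s9 
   s7     s1  s10 
   s8    s11  s10 
   s9     s3  s12 
   s10   s13  s12 
 * s11   s13  s13 
   s12   s14   s8 
   s13   s14  s14 
   s14   s11  s11 
(> = start, * = accepting)

start=s0; accept=s11; s0-x->s1; s0-y->s2; s1-x->s3; s1-y->s4; s2-x->s3; s2-y->s5; s3-x->s0; s3-y->s6; s4-x->s0; s4-y->s7; s5-x->s0; s5-y->s8; s6-x->s1; s6-y->s9; s7-x->s1; s7-y->s10; s8-x->s11; s8-y->s10; s9-x->s3; s9-y->s12; s10-x->s13; s10-y->s12; s11-x->s13; s11-y->s13; s12-x->s14; s12-y->s8; s13-x->s14; s13-y->s14; s14-x->s11; s14-y->s11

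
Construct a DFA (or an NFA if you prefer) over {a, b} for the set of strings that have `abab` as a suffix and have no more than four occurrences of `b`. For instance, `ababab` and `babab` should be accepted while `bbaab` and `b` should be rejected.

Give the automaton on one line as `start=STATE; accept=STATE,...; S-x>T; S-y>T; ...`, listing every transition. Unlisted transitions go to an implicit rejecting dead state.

Build one automaton per condition and run them in lockstep. The first has 5 states tracking how much of the suffix `abab` has currently been matched; the second has 6 states tracking the count of `b`s, saturating at 5. A product state is a pair (one from each), accepting exactly when both do. Minimizing collapses redundant product states.
A 16-state machine:
          a    b  
>  q0     q1   q2 
   q1     q1   q3 
   q2     q4   q5 
   q3     q6   q5 
   q4     q4   q7 
   q5     q8   q9 
   q6     q4  q10 
   q7    q11   q9 
   q8     q8  q12 
   q9     q9   q9 
 * q10   q11   q9 
   q11    q8  q13 
   q12   q14   q9 
 * q13   q14   q9 
   q14    q9  q15 
 * q15    q9   q9 
(> = start, * = accepting)

start=q0; accept=q10,q13,q15; q0-a>q1; q0-b>q2; q1-a>q1; q1-b>q3; q2-a>q4; q2-b>q5; q3-a>q6; q3-b>q5; q4-a>q4; q4-b>q7; q5-a>q8; q5-b>q9; q6-a>q4; q6-b>q10; q7-a>q11; q7-b>q9; q8-a>q8; q8-b>q12; q9-a>q9; q9-b>q9; q10-a>q11; q10-b>q9; q11-a>q8; q11-b>q13; q12-a>q14; q12-b>q9; q13-a>q14; q13-b>q9; q14-a>q9; q14-b>q15; q15-a>q9; q15-b>q9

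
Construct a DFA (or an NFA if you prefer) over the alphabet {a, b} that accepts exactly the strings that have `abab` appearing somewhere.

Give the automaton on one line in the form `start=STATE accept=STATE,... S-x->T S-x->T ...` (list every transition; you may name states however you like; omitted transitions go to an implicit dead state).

Track how much of `abab` has been matched so far: state q0 is no progress, q4 is the absorbing accept state reached once `abab` has occurred. Intermediate states record partial matches; on a mismatch, fall back to the longest reusable overlap.
A 5-state machine:
        a   b  
>  q0   q1  q0 
   q1   q1  q2 
   q2   q3  q0 
   q3   q1  q4 
 * q4   q4  q4 
(> = start, * = accepting)

start=q0 accept=q4 q0-a->q1 q0-b->q0 q1-a->q1 q1-b->q2 q2-a->q3 q2-b->q0 q3-a->q1 q3-b->q4 q4-a->q4 q4-b->q4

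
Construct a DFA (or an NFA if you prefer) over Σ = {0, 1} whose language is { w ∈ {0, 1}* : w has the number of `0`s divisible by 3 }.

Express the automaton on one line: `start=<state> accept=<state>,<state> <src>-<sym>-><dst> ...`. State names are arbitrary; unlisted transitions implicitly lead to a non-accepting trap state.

Keep the running count of `0`s modulo 3: each `0` advances along the cycle A → B → C → A while other symbols loop. Accept at A.
With 3 states:
       0  1 
>* A   B  A 
   B   C  B 
   C   A  C 
(> = start, * = accepting)

start=A accept=A A-0->B A-1->A B-0->C B-1->B C-0->A C-1->C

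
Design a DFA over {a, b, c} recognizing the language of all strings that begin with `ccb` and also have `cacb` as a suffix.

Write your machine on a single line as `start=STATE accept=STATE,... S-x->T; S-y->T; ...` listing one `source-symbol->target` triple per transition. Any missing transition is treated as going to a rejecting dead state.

Build one automaton per condition and run them in lockstep. One (5 states) tracks whether the input so far still matches the prefix `ccb`; the other (5 states) tracks how much of the suffix `cacb` has currently been matched. Each combined state is a pair, one component from each; accept when both components accept. Equivalent product states are then merged.
With 9 states:
        a   b   c  
>  s0   s1  s1  s2 
   s1   s1  s1  s1 
   s2   s1  s1  s3 
   s3   s1  s4  s1 
   s4   s4  s4  s5 
   s5   s6  s4  s5 
   s6   s4  s4  s7 
   s7   s6  s8  s5 
 * s8   s4  s4  s5 
(> = start, * = accepting)

start=s0; accept=s8; s0-a->s1; s0-b->s1; s0-c->s2; s1-a->s1; s1-b->s1; s1-c->s1; s2-a->s1; s2-b->s1; s2-c->s3; s3-a->s1; s3-b->s4; s3-c->s1; s4-a->s4; s4-b->s4; s4-c->s5; s5-a->s6; s5-b->s4; s5-c->s5; s6-a->s4; s6-b->s4; s6-c->s7; s7-a->s6; s7-b->s8; s7-c->s5; s8-a->s4; s8-b->s4; s8-c->s5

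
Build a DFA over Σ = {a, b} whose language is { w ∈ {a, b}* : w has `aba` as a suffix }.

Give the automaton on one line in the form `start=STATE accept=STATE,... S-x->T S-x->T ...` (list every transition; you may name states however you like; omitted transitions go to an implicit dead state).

Remember how much of `aba` the current input suffix matches. State q0 means no match yet; q1 means the last symbol is `a`; q2 means the last 2 symbols are `ab`; q3 means the last 3 symbols are `aba`. Only q3 accepts. On a mismatch, fall back to the longest proper suffix that is still a prefix of `aba`.
        a   b  
>  q0   q1  q0 
   q1   q1  q2 
   q2   q3  q0 
 * q3   q1  q2 
(> = start, * = accepting)

start=q0 accept=q3 q0-a->q1 q0-b->q0 q1-a->q1 q1-b->q2 q2-a->q3 q2-b->q0 q3-a->q1 q3-b->q2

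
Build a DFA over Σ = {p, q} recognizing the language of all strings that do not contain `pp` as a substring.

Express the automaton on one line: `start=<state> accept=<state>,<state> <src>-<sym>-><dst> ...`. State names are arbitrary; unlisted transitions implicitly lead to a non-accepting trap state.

Track partial matches of the forbidden pattern `pp`. State C is a dead state reached once `pp` has occurred; every other state accepts. A means no part of `pp` is currently matched.
       p  q 
>* A   B  A 
 * B   C  A 
   C   C  C 
(> = start, * = accepting)

start=A accept=A,B A-p->B A-q->A B-p->C B-q->A C-p->C C-q->C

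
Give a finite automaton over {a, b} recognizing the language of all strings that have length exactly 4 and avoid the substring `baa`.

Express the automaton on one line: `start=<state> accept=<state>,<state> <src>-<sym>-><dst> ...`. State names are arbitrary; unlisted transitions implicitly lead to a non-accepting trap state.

start=q0 accept=q10,q11,q12 q0-a->q1 q0-b->q2 q1-a->q3 q1-b->q4 q2-a->q5 q2-b->q4 q3-a->q6 q3-b->q7 q4-a->q8 q4-b->q7 q5-a->q9 q5-b->q7 q6-a->q10 q6-b->q11 q7-a->q12 q7-b->q11 q8-a->q13 q8-b->q11 q9-a->q13 q9-b->q13 q10-a->q14 q10-b->q15 q11-a->q16 q11-b->q15 q12-a->q17 q12-b->q15 q13-a->q17 q13-b->q17 q14-a->q14 q14-b->q15 q15-a->q16 q15-b->q15 q16-a->q17 q16-b->q15 q17-a->q17 q17-b->q17

Build one automaton per condition and run them in lockstep. One (6 states) tracks the input length, saturating at 5; the other (4 states) tracks partial matches of the forbidden pattern `baa`. Each combined state is a pair, one component from each; accept when both components accept.
18 states suffice.
          a    b  
>  q0     q1   q2 
   q1     q3   q4 
   q2     q5   q4 
   q3     q6   q7 
   q4     q8   q7 
   q5     q9   q7 
   q6    q10  q11 
   q7    q12  q11 
   q8    q13  q11 
   q9    q13  q13 
 * q10   q14  q15 
 * q11   q16  q15 
 * q12   q17  q15 
   q13   q17  q17 
   q14   q14  q15 
   q15   q16  q15 
   q16   q17  q15 
   q17   q17  q17 
(> = start, * = accepting)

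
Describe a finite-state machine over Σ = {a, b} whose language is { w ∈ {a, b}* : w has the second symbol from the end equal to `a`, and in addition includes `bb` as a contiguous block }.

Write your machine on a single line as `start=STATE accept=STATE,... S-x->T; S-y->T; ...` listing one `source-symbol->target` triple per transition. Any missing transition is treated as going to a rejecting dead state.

Build one automaton per condition and run them in lockstep. One (7 states) tracks the last 2 symbols read; the other (3 states) tracks whether and how much of `bb` has been seen. Each combined state is a pair, one component from each; accept when both components accept. Minimizing collapses redundant product states.
6 states suffice.
        a   b  
>  S0   S0  S1 
   S1   S0  S2 
   S2   S3  S2 
   S3   S4  S5 
 * S4   S4  S5 
 * S5   S3  S2 
(> = start, * = accepting)

start=S0; accept=S4,S5; S0-a->S0; S0-b->S1; S1-a->S0; S1-b->S2; S2-a->S3; S2-b->S2; S3-a->S4; S3-b->S5; S4-a->S4; S4-b->S5; S5-a->S3; S5-b->S2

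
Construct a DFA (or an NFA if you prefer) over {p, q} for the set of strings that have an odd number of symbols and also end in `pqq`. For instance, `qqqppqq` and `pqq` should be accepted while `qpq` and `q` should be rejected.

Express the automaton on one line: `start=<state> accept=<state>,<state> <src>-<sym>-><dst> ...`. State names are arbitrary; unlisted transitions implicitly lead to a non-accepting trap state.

Run two small machines in parallel and take their product. One (2 states) tracks the input length modulo 2; the other (4 states) tracks how much of the suffix `pqq` has currently been matched. Each combined state is a pair, one component from each; accept when both components accept. Minimizing collapses redundant product states.
With 5 states:
       p  q 
>  A   B  C 
   B   A  D 
   C   A  A 
   D   B  E 
 * E   A  A 
(> = start, * = accepting)

start=A accept=E A-p->B A-q->C B-p->A B-q->D C-p->A C-q->A D-p->B D-q->E E-p->A E-q->A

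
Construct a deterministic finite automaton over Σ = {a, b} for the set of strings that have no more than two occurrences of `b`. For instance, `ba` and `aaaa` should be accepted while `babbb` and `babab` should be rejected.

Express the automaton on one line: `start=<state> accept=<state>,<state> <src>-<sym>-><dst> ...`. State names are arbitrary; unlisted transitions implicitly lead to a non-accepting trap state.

start=q0 accept=q0,q1,q2 q0-a->q0 q0-b->q1 q1-a->q1 q1-b->q2 q2-a->q2 q2-b->q3 q3-a->q3 q3-b->q3

Only the number of `b`s matters, and only up to 3. Make a chain q0 → q1 → q2 → q3 advanced by each `b` (with q3 absorbing); every other symbol self-loops. The accepting set is {q0, q1, q2}.
4 states suffice.
        a   b  
>* q0   q0  q1 
 * q1   q1  q2 
 * q2   q2  q3 
   q3   q3  q3 
(> = start, * = accepting)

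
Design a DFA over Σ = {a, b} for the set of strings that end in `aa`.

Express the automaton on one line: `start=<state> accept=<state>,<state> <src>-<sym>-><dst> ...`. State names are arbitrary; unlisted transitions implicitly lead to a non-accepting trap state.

start=s0 accept=s2 s0-a->s1 s0-b->s0 s1-a->s2 s1-b->s0 s2-a->s2 s2-b->s0

Let each state record the length of the longest suffix of the input read so far that is also a prefix of `aa`. s1 means the last symbol is `a`; s2 means the last 2 symbols are `aa`. Accept only at s2, where the string currently ends in `aa`.
With 3 states:
        a   b  
>  s0   s1  s0 
   s1   s2  s0 
 * s2   s2  s0 
(> = start, * = accepting)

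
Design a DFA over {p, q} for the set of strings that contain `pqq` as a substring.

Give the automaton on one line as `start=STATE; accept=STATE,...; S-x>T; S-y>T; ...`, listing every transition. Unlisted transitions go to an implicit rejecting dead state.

States S0..S2 record the length of the longest prefix of `pqq` that matches the current input suffix. Reaching S3 means `pqq` has been seen, and we stay there forever. Accept from S3.
4 states suffice.
        p   q  
>  S0   S1  S0 
   S1   S1  S2 
   S2   S1  S3 
 * S3   S3  S3 
(> = start, * = accepting)

start=S0; accept=S3; S0-p>S1; S0-q>S0; S1-p>S1; S1-q>S2; S2-p>S1; S2-q>S3; S3-p>S3; S3-q>S3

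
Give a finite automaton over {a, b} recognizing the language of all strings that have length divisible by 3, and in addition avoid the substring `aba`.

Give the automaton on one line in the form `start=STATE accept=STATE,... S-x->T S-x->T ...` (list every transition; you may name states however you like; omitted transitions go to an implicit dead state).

start=s0 accept=s0,s6,s7 s0-a->s1 s0-b->s2 s1-a->s3 s1-b->s4 s2-a->s3 s2-b->s5 s3-a->s6 s3-b->s7 s4-a->s8 s4-b->s0 s5-a->s6 s5-b->s0 s6-a->s1 s6-b->s9 s7-a->s8 s7-b->s2 s8-a->s8 s8-b->s8 s9-a->s8 s9-b->s5

Handle the two conditions separately and then intersect. The first has 3 states tracking the input length modulo 3; the second has 4 states tracking partial matches of the forbidden pattern `aba`. A product state is a pair (one from each), accepting exactly when both do. Minimizing collapses redundant product states.
With 10 states:
        a   b  
>* s0   s1  s2 
   s1   s3  s4 
   s2   s3  s5 
   s3   s6  s7 
   s4   s8  s0 
   s5   s6  s0 
 * s6   s1  s9 
 * s7   s8  s2 
   s8   s8  s8 
   s9   s8  s5 
(> = start, * = accepting)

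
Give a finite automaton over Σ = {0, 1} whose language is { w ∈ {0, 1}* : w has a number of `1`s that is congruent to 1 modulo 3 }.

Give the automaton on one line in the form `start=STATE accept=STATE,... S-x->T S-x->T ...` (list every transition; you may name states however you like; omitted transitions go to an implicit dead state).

start=A accept=B A-0->A A-1->B B-0->B B-1->C C-0->C C-1->A

The only thing that matters is how many `1`s have appeared, reduced mod 3. Use one state per residue: A for 0, …, C for 2. Reading `1` moves to the next residue; anything else stays put. B is accepting.
A 3-state machine:
       0  1 
>  A   A  B 
 * B   B  C 
   C   C  A 
(> = start, * = accepting)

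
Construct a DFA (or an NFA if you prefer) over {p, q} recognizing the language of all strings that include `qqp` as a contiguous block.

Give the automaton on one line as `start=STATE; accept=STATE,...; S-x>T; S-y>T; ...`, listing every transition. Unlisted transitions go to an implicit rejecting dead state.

start=s0; accept=s3; s0-p>s0; s0-q>s1; s1-p>s0; s1-q>s2; s2-p>s3; s2-q>s2; s3-p>s3; s3-q>s3

Track how much of `qqp` has been matched so far: state s0 is no progress, s3 is the absorbing accept state reached once `qqp` has occurred. Intermediate states record partial matches; on a mismatch, fall back to the longest reusable overlap.
        p   q  
>  s0   s0  s1 
   s1   s0  s2 
   s2   s3  s2 
 * s3   s3  s3 
(> = start, * = accepting)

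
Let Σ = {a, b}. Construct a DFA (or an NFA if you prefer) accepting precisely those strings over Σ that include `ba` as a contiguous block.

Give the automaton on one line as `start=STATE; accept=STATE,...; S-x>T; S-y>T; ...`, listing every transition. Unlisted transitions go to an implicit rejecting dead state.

start=s0; accept=s2; s0-a>s0; s0-b>s1; s1-a>s2; s1-b>s1; s2-a>s2; s2-b>s2

States s0..s1 record the length of the longest prefix of `ba` that matches the current input suffix. Reaching s2 means `ba` has been seen, and we stay there forever. Accept from s2.
A 3-state machine:
        a   b  
>  s0   s0  s1 
   s1   s2  s1 
 * s2   s2  s2 
(> = start, * = accepting)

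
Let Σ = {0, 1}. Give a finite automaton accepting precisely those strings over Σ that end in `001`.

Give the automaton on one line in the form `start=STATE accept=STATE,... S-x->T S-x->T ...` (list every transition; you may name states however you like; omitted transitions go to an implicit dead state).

Let each state record the length of the longest suffix of the input read so far that is also a prefix of `001`. q1 means the last symbol is `0`; q2 means the last 2 symbols are `00`; q3 means the last 3 symbols are `001`. Accept only at q3, where the string currently ends in `001`.
4 states suffice.
        0   1  
>  q0   q1  q0 
   q1   q2  q0 
   q2   q2  q3 
 * q3   q1  q0 
(> = start, * = accepting)

start=q0 accept=q3 q0-0->q1 q0-1->q0 q1-0->q2 q1-1->q0 q2-0->q2 q2-1->q3 q3-0->q1 q3-1->q0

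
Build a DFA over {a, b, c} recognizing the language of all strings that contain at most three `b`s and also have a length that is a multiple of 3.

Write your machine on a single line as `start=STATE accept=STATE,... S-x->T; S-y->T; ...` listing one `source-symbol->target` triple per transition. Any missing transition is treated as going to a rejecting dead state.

start=q0; accept=q0,q6,q7,q8; q0-a->q1; q0-b->q2; q0-c->q1; q1-a->q3; q1-b->q4; q1-c->q3; q2-a->q4; q2-b->q5; q2-c->q4; q3-a->q0; q3-b->q6; q3-c->q0; q4-a->q6; q4-b->q7; q4-c->q6; q5-a->q7; q5-b->q8; q5-c->q7; q6-a->q2; q6-b->q9; q6-c->q2; q7-a->q9; q7-b->q10; q7-c->q9; q8-a->q10; q8-b->q11; q8-c->q10; q9-a->q5; q9-b->q12; q9-c->q5; q10-a->q12; q10-b->q13; q10-c->q12; q11-a->q13; q11-b->q13; q11-c->q13; q12-a->q8; q12-b->q14; q12-c->q8; q13-a->q14; q13-b->q14; q13-c->q14; q14-a->q11; q14-b->q11; q14-c->q11

Build one automaton per condition and run them in lockstep. One (5 states) tracks the count of `b`s, saturating at 4; the other (3 states) tracks the input length modulo 3. Each combined state is a pair, one component from each; accept when both components accept.
A 15-state machine:
          a    b    c  
>* q0     q1   q2   q1 
   q1     q3   q4   q3 
   q2     q4   q5   q4 
   q3     q0   q6   q0 
   q4     q6   q7   q6 
   q5     q7   q8   q7 
 * q6     q2   q9   q2 
 * q7     q9  q10   q9 
 * q8    q10  q11  q10 
   q9     q5  q12   q5 
   q10   q12  q13  q12 
   q11   q13  q13  q13 
   q12    q8  q14   q8 
   q13   q14  q14  q14 
   q14   q11  q11  q11 
(> = start, * = accepting)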